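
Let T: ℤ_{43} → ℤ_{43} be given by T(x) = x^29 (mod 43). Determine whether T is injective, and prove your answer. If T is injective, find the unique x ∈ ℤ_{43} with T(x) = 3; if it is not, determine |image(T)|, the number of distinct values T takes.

18

Since 43 is prime, the nonzero elements of ℤ_{43} form a cyclic group of order 42.
As gcd(29, 42) = 1, raising to the 29th power is a bijection on this group: if s^29 ≡ t^29 then (st^{−1})^29 = 1, and the only element of order dividing gcd(29, 42) = 1 is 1, so s = t.
With T(0) = 0 this makes T injective on all of ℤ_{43}, hence bijective (finite equal-size domain and codomain). In particular T is injective.
Since T is injective, we find the preimage of 3. The inverse of x ↦ x^29 on (ℤ_{43})^× is x ↦ x^29, because 29·29 = 841 = 20·42 + 1 ≡ 1 (mod 42) and x^{42} = 1 for x ≠ 0 (Fermat). So T⁻¹(3) = 3^29 mod 43.
Repeated squaring mod 43: 3^1 ≡ 3, 3^2 ≡ 3² = 9, 3^4 ≡ 9² = 81 ≡ 38, 3^8 ≡ 38² = 1444 ≡ 25, 3^16 ≡ 25² = 625 ≡ 23. Since 29 = 16 + 8 + 4 + 1, 3^29 ≡ 23·25·38·3: 23·25 = 575 ≡ 16, then 16·38 = 608 ≡ 6, then 6·3 = 18. So 3^29 ≡ 18 (mod 43).
Hence T⁻¹(3) = 18.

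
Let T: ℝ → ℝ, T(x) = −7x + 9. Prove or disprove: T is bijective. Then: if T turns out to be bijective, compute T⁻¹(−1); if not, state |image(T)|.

Suppose T(a) = T(b). Then −7a + 9 = −7b + 9, so −7a = −7b, hence a = b.
For any y ∈ ℝ, x = (y − 9)/(−7) satisfies T(x) = y.
Thus T is bijective.
Since T is bijective, we compute T⁻¹(−1) = (−1 − 9)/(−7) = 10/7.

10/7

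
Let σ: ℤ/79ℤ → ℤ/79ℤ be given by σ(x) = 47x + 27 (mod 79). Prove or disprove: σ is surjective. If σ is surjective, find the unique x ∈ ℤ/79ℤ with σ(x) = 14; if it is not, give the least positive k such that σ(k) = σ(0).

Recall: surjectivity means every element of the codomain has a preimage under σ.
Since gcd(47, 79) = 1, 47 is invertible modulo 79. Euclid's algorithm: 79 = 1·47 + 32, 47 = 1·32 + 15, 32 = 2·15 + 2, 15 = 7·2 + 1; back-substituting gives 1 = 37·47 − 22·79, so 47⁻¹ ≡ 37 (mod 79).
Then y ↦ 37(y − 27) is a two-sided inverse to σ, so every y ∈ ℤ/79ℤ has a preimage.
Therefore σ is surjective.
Since σ is surjective, we compute σ⁻¹(14): solve 47x + 27 ≡ 14 (mod 79), i.e. 47x ≡ 66 (mod 79).
Multiplying by 47⁻¹ = 37 gives x ≡ 37·66 = 2442 = 30·79 + 72 ≡ 72 (mod 79).
Check: σ(72) = 47·72 + 27 = 3411 = 43·79 + 14 ≡ 14 (mod 79).

72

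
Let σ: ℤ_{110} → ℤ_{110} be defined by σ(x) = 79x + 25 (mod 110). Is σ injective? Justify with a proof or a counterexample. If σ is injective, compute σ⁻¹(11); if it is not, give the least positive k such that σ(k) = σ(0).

4

If σ(u) = σ(v), then 79u ≡ 79v (mod 110). Because gcd(79, 110) = 1, we may cancel 79 to get u ≡ v (mod 110).
So σ is injective.
We now compute 79⁻¹ mod 110 explicitly. Euclid's algorithm: 110 = 1·79 + 31, 79 = 2·31 + 17, 31 = 1·17 + 14, 17 = 1·14 + 3, 14 = 4·3 + 2, 3 = 1·2 + 1; back-substituting gives 1 = 39·79 − 28·110, so 79⁻¹ ≡ 39 (mod 110).
Since σ is injective, we compute σ⁻¹(11): solve 79x + 25 ≡ 11 (mod 110), i.e. 79x ≡ 96 (mod 110).
Multiplying by 79⁻¹ = 39 gives x ≡ 39·96 = 3744 = 34·110 + 4 ≡ 4 (mod 110).
Check: σ(4) = 79·4 + 25 = 341 = 3·110 + 11 ≡ 11 (mod 110).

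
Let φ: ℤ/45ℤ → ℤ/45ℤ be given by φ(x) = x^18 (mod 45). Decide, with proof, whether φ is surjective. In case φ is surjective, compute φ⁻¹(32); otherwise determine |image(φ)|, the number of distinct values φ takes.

φ(1) = 1^18 = 1.
φ(4): Repeated squaring mod 45: 4^1 ≡ 4, 4^2 ≡ 4² = 16, 4^4 ≡ 16² = 256 ≡ 31, 4^8 ≡ 31² = 961 ≡ 16, 4^16 ≡ 16² = 256 ≡ 31. Since 18 = 16 + 2, 4^18 ≡ 31·16: 31·16 = 496 ≡ 1. So 4^18 ≡ 1 (mod 45).
So φ(1) = φ(4) = 1 while 1 ≠ 4, hence φ is not injective.
A non-injective map from the 45-element set ℤ/45ℤ to itself takes at most 44 distinct values, so it cannot be surjective. Hence φ is not surjective.
Since φ is not surjective, we determine |image(φ)|. Computing x^18 mod 45 for each x (by repeated squaring, reducing mod 45 at every step), the values φ(0), φ(1), …, φ(44) are: 0, 1, 19, 9, 1, 10, 36, 19, 19, 36, 10, 1, 9, 19, 1, 0, 1, 19, 9, 1, 10, 36, 19, 19, 36, 10, 1, 9, 19, 1, 0, 1, 19, 9, 1, 10, 36, 19, 19, 36, 10, 1, 9, 19, 1.
The distinct values are {0, 1, 9, 10, 19, 36}; there are 6 of them.

6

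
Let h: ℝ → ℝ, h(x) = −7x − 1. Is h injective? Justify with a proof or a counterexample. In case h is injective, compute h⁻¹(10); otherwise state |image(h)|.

Suppose h(s) = h(t). Then −7s − 1 = −7t − 1, so −7s = −7t, thus s = t.
Hence h is injective.
Since h is injective, we compute h⁻¹(10) = (10 + 1)/(−7) = −11/7.

-11/7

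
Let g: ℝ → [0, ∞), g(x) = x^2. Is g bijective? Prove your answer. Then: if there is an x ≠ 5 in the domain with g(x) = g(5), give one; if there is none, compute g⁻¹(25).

-5

g(5) = 25 = (−5)^2 = g(−5) (since 2 is even), with 5 ≠ −5. So g is not injective, hence not bijective.
For the follow-up, such an x exists: taking x = −5 ∈ ℝ gives g(−5) = 25 = g(5) with −5 ≠ 5.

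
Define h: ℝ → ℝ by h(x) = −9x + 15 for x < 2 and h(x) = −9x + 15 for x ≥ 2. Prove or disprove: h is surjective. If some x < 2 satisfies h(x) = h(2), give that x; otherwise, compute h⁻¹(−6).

Both pieces are strictly decreasing (slopes −9 and −9), so each is injective on its own interval.
The left piece maps (−∞, 2) onto (−3, ∞); the right piece maps [2, ∞) onto (−∞, −3].
These images together cover ℝ, so h is surjective.
Because the two images are disjoint, no x < 2 has h(x) = h(2), so we compute h⁻¹(−6): −6 lies in (−∞, −3], so solve −9x + 15 = −6: x = (−6 − 15)/(−9) = 7/3.

7/3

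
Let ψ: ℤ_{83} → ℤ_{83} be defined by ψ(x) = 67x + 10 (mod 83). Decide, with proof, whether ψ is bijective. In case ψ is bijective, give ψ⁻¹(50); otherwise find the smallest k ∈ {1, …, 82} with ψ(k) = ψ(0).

39

Suppose ψ(u) = ψ(v) in ℤ_{83}. Then 67u + 10 ≡ 67v + 10 (mod 83), hence 67(u − v) ≡ 0 (mod 83).
Since gcd(67, 83) = 1, 67 is invertible modulo 83, thus u − v ≡ 0 (mod 83), i.e. u = v.
We now compute 67⁻¹ mod 83 explicitly. Euclid's algorithm: 83 = 1·67 + 16, 67 = 4·16 + 3, 16 = 5·3 + 1; back-substituting gives 1 = 57·67 − 46·83, so 67⁻¹ ≡ 57 (mod 83).
For any y ∈ ℤ_{83}, x = 57(y − 10) mod 83 satisfies ψ(x) = 67·57(y − 10) + 10 ≡ y (since 67·57 ≡ 1 mod 83). So every y has a preimage.
Thus ψ is bijective.
Since ψ is bijective, we find ψ⁻¹(50): we need 67x ≡ 50 − 10 ≡ 40 (mod 83). Using 67⁻¹ = 57: x ≡ 57·40 = 2280 = 27·83 + 39, so x = 39.
Check: ψ(39) = 67·39 + 10 = 2623 = 31·83 + 50 ≡ 50 (mod 83).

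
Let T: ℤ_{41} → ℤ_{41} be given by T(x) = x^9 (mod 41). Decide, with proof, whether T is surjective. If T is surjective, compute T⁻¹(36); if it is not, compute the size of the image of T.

Since 41 is prime, the nonzero elements of ℤ_{41} form a cyclic group of order 40.
As gcd(9, 40) = 1, raising to the 9th power is a bijection on this group: if u^9 ≡ v^9 then (uv^{−1})^9 = 1, and the only element of order dividing gcd(9, 40) = 1 is 1, so u = v.
With T(0) = 0 this makes T injective on all of ℤ_{41}, hence bijective (finite equal-size domain and codomain). In particular T is surjective.
Since T is surjective, we find the preimage of 36. The inverse of x ↦ x^9 on (ℤ_{41})^× is x ↦ x^9, because 9·9 = 81 = 2·40 + 1 ≡ 1 (mod 40) and x^{40} = 1 for x ≠ 0 (Fermat). So T⁻¹(36) = 36^9 mod 41.
Repeated squaring mod 41: 36^1 ≡ 36, 36^2 ≡ 36² = 1296 ≡ 25, 36^4 ≡ 25² = 625 ≡ 10, 36^8 ≡ 10² = 100 ≡ 18. Since 9 = 8 + 1, 36^9 ≡ 18·36: 18·36 = 648 ≡ 33. So 36^9 ≡ 33 (mod 41).
Hence T⁻¹(36) = 33.

33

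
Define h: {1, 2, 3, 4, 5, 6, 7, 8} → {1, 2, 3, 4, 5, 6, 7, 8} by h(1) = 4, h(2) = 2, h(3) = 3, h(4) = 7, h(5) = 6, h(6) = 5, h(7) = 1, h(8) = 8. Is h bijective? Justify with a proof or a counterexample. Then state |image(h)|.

The values 4, 2, 3, 7, 6, 5, 1, 8 are a permutation of {1, 2, 3, 4, 5, 6, 7, 8}: each element appears exactly once.
So h is injective and surjective, hence bijective.
The image of h is {1, 2, 3, 4, 5, 6, 7, 8}, which has 8 elements.

8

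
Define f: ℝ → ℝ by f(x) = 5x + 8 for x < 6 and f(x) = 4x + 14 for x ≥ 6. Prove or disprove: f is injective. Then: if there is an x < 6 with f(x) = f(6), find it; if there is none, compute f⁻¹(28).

4

Both pieces are strictly increasing (slopes 5 and 4), so each is injective on its own interval.
The left piece maps (−∞, 6) onto (−∞, 38); the right piece maps [6, ∞) onto [38, ∞).
These images are disjoint, so no value is attained by both pieces. Therefore f is injective.
Because the two images are disjoint, no x < 6 has f(x) = f(6), so we compute f⁻¹(28): 28 lies in (−∞, 38), so solve 5x + 8 = 28: x = (28 − 8)/5 = 4.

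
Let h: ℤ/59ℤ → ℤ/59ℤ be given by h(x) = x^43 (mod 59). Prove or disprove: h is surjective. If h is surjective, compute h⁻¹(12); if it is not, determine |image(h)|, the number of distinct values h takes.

25

Since 59 is prime, the nonzero elements of ℤ/59ℤ form a cyclic group of order 58.
As gcd(43, 58) = 1, raising to the 43rd power is a bijection on this group: if x_1^43 ≡ x_2^43 then (x_1x_2^{−1})^43 = 1, and the only element of order dividing gcd(43, 58) = 1 is 1, so x_1 = x_2.
With h(0) = 0 this makes h injective on all of ℤ/59ℤ, hence bijective (finite equal-size domain and codomain). In particular h is surjective.
Since h is surjective, we find the preimage of 12. The inverse of x ↦ x^43 on (ℤ/59ℤ)^× is x ↦ x^27, because 43·27 = 1161 = 20·58 + 1 ≡ 1 (mod 58) and x^{58} = 1 for x ≠ 0 (Fermat). So h⁻¹(12) = 12^27 mod 59.
Repeated squaring mod 59: 12^1 ≡ 12, 12^2 ≡ 12² = 144 ≡ 26, 12^4 ≡ 26² = 676 ≡ 27, 12^8 ≡ 27² = 729 ≡ 21, 12^16 ≡ 21² = 441 ≡ 28. Since 27 = 16 + 8 + 2 + 1, 12^27 ≡ 28·21·26·12: 28·21 = 588 ≡ 57, then 57·26 = 1482 ≡ 7, then 7·12 = 84 ≡ 25. So 12^27 ≡ 25 (mod 59).
Hence h⁻¹(12) = 25.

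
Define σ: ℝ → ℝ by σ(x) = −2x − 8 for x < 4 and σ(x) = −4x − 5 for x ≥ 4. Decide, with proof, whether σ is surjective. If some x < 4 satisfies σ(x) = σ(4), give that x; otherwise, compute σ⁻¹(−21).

Both pieces are strictly decreasing (slopes −2 and −4), so each is injective on its own interval.
The left piece maps (−∞, 4) onto (−16, ∞); the right piece maps [4, ∞) onto (−∞, −21].
The union (−16, ∞) ∪ (−∞, −21] omits the interval between −16 and −21; in particular −16 has no preimage. So σ is not surjective.
Because the two images are disjoint, no x < 4 has σ(x) = σ(4), so we compute σ⁻¹(−21): −21 lies in (−∞, −21], so solve −4x − 5 = −21: x = (−21 + 5)/(−4) = 4.

4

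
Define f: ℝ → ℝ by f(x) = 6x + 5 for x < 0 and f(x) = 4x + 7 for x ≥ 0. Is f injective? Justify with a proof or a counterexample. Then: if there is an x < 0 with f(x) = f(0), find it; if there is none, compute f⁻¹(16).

9/4

Both pieces are strictly increasing (slopes 6 and 4), so each is injective on its own interval.
The left piece maps (−∞, 0) onto (−∞, 5); the right piece maps [0, ∞) onto [7, ∞).
These images are disjoint, so no value is attained by both pieces. So f is injective.
Because the two images are disjoint, no x < 0 has f(x) = f(0), so we compute f⁻¹(16): 16 lies in [7, ∞), so solve 4x + 7 = 16: x = (16 − 7)/4 = 9/4.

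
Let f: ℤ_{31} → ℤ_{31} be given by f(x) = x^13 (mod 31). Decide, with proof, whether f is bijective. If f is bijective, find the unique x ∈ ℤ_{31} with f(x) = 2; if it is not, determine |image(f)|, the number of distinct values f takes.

4

Since 31 is prime, the nonzero elements of ℤ_{31} form a cyclic group of order 30.
As gcd(13, 30) = 1, raising to the 13th power is a bijection on this group: if s^13 ≡ t^13 then (st^{−1})^13 = 1, and the only element of order dividing gcd(13, 30) = 1 is 1, so s = t.
With f(0) = 0 this makes f injective on all of ℤ_{31}, hence bijective (finite equal-size domain and codomain). In particular f is bijective.
Since f is bijective, we find the preimage of 2. The inverse of x ↦ x^13 on (ℤ_{31})^× is x ↦ x^7, because 13·7 = 91 = 3·30 + 1 ≡ 1 (mod 30) and x^{30} = 1 for x ≠ 0 (Fermat). So f⁻¹(2) = 2^7 mod 31.
Repeated squaring mod 31: 2^1 ≡ 2, 2^2 ≡ 2² = 4, 2^4 ≡ 4² = 16. Since 7 = 4 + 2 + 1, 2^7 ≡ 16·4·2: 16·4 = 64 ≡ 2, then 2·2 = 4. So 2^7 ≡ 4 (mod 31).
Hence f⁻¹(2) = 4.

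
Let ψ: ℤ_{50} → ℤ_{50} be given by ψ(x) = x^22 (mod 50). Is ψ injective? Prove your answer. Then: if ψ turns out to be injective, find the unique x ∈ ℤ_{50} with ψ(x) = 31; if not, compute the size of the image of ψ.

ψ(0) = 0^22 = 0.
ψ(10): Repeated squaring mod 50: 10^1 ≡ 10, 10^2 ≡ 10² = 100 ≡ 0, 10^4 ≡ 0² = 0, 10^8 ≡ 0² = 0, 10^16 ≡ 0² = 0. Since 22 = 16 + 4 + 2, 10^22 ≡ 0·0·0: 0·0 = 0, then 0·0 = 0. So 10^22 ≡ 0 (mod 50).
So ψ(0) = ψ(10) = 0 while 0 ≠ 10, hence ψ is not injective.
Since ψ is not injective, we determine |image(ψ)|. Computing x^22 mod 50 for each x (by repeated squaring, reducing mod 50 at every step), the values ψ(0), ψ(1), …, ψ(49) are: 0, 1, 4, 9, 16, 25, 36, 49, 14, 31, 0, 21, 44, 19, 46, 25, 6, 39, 24, 11, 0, 41, 34, 29, 26, 25, 26, 29, 34, 41, 0, 11, 24, 39, 6, 25, 46, 19, 44, 21, 0, 31, 14, 49, 36, 25, 16, 9, 4, 1.
The distinct values are {0, 1, 4, 6, 9, 11, 14, 16, 19, 21, 24, 25, 26, 29, 31, 34, 36, 39, 41, 44, 46, 49}; there are 22 of them.

22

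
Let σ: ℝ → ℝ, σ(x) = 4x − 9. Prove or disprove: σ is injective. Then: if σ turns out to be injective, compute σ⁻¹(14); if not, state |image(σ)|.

Suppose σ(a) = σ(b). Then 4a − 9 = 4b − 9, so 4a = 4b, hence a = b.
Therefore σ is injective.
Since σ is injective, we compute σ⁻¹(14) = (14 + 9)/4 = 23/4.

23/4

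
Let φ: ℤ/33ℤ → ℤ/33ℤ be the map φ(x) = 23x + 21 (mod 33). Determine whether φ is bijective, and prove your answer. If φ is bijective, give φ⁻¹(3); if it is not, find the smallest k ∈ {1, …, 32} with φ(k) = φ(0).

If φ(s) = φ(t), then 23s ≡ 23t (mod 33). Because gcd(23, 33) = 1, we may cancel 23 to get s ≡ t (mod 33).
We now compute 23⁻¹ mod 33 explicitly. Euclid's algorithm: 33 = 1·23 + 10, 23 = 2·10 + 3, 10 = 3·3 + 1; back-substituting gives 1 = 23·23 − 16·33, so 23⁻¹ ≡ 23 (mod 33).
For any y ∈ ℤ/33ℤ, x = 23(y − 21) mod 33 satisfies φ(x) = 23·23(y − 21) + 21 ≡ y (since 23·23 ≡ 1 mod 33). So every y has a preimage.
Therefore φ is bijective.
Since φ is bijective, we compute φ⁻¹(3): solve 23x + 21 ≡ 3 (mod 33), i.e. 23x ≡ 15 (mod 33).
Multiplying by 23⁻¹ = 23 gives x ≡ 23·15 = 345 = 10·33 + 15 ≡ 15 (mod 33).
Check: φ(15) = 23·15 + 21 = 366 = 11·33 + 3 ≡ 3 (mod 33).

15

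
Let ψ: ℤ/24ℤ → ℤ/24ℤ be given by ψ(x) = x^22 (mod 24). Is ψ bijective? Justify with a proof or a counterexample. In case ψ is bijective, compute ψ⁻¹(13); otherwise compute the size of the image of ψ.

4

ψ(2): Repeated squaring mod 24: 2^1 ≡ 2, 2^2 ≡ 2² = 4, 2^4 ≡ 4² = 16, 2^8 ≡ 16² = 256 ≡ 16, 2^16 ≡ 16² = 256 ≡ 16. Since 22 = 16 + 4 + 2, 2^22 ≡ 16·16·4: 16·16 = 256 ≡ 16, then 16·4 = 64 ≡ 16. So 2^22 ≡ 16 (mod 24).
ψ(4): Repeated squaring mod 24: 4^1 ≡ 4, 4^2 ≡ 4² = 16, 4^4 ≡ 16² = 256 ≡ 16, 4^8 ≡ 16² = 256 ≡ 16, 4^16 ≡ 16² = 256 ≡ 16. Since 22 = 16 + 4 + 2, 4^22 ≡ 16·16·16: 16·16 = 256 ≡ 16, then 16·16 = 256 ≡ 16. So 4^22 ≡ 16 (mod 24).
So ψ(2) = ψ(4) = 16 while 2 ≠ 4, thus ψ is not injective, hence not bijective.
Since ψ is not bijective, we determine |image(ψ)|. Computing x^22 mod 24 for each x (by repeated squaring, reducing mod 24 at every step), the values ψ(0), ψ(1), …, ψ(23) are: 0, 1, 16, 9, 16, 1, 0, 1, 16, 9, 16, 1, 0, 1, 16, 9, 16, 1, 0, 1, 16, 9, 16, 1.
The distinct values are {0, 1, 9, 16}; there are 4 of them.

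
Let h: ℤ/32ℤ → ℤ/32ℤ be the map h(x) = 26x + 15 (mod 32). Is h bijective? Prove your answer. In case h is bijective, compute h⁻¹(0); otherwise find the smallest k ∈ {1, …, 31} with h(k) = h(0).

16

We have gcd(26, 32) = 2 > 1. Taking a = 0 and b = 16: h(0) = 15 and h(16) = 26·16 + 15 = 431 ≡ 15 (mod 32).
So h(0) = h(16) while 0 ≠ 16, therefore h is not injective, hence not bijective.
Since h is not bijective, we find the least positive k with h(k) = h(0): this means 26k ≡ 0 (mod 32), i.e. 32 ∣ 26k. Since gcd(26, 32) = 2, dividing through by 2 this holds exactly when 16 ∣ 13k, and as gcd(13, 16) = 1, exactly when 16 ∣ k.
The smallest positive such k is 16.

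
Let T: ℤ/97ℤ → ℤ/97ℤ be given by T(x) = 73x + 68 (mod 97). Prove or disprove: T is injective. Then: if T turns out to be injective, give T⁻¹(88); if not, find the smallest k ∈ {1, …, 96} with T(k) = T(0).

80

Suppose T(u) = T(v) in ℤ/97ℤ. Then 73u + 68 ≡ 73v + 68 (mod 97), so 73(u − v) ≡ 0 (mod 97).
Since gcd(73, 97) = 1, 73 is invertible modulo 97, therefore u − v ≡ 0 (mod 97), i.e. u = v.
So T is injective.
We now compute 73⁻¹ mod 97 explicitly. Euclid's algorithm: 97 = 1·73 + 24, 73 = 3·24 + 1; back-substituting gives 1 = 4·73 − 3·97, so 73⁻¹ ≡ 4 (mod 97).
Since T is injective, we compute T⁻¹(88): solve 73x + 68 ≡ 88 (mod 97), i.e. 73x ≡ 20 (mod 97).
Multiplying by 73⁻¹ = 4 gives x ≡ 4·20 = 80 ≡ 80 (mod 97).
Check: T(80) = 73·80 + 68 = 5908 = 60·97 + 88 ≡ 88 (mod 97).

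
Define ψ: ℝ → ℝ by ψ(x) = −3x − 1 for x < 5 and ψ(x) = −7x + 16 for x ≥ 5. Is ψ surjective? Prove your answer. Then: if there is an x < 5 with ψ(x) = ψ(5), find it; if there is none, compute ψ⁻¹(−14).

Both pieces are strictly decreasing (slopes −3 and −7), so each is injective on its own interval.
The left piece maps (−∞, 5) onto (−16, ∞); the right piece maps [5, ∞) onto (−∞, −19].
The union (−16, ∞) ∪ (−∞, −19] omits the interval between −16 and −19; in particular −16 has no preimage. So ψ is not surjective.
Because the two images are disjoint, no x < 5 has ψ(x) = ψ(5), so we compute ψ⁻¹(−14): −14 lies in (−16, ∞), so solve −3x − 1 = −14: x = (−14 + 1)/(−3) = 13/3.

13/3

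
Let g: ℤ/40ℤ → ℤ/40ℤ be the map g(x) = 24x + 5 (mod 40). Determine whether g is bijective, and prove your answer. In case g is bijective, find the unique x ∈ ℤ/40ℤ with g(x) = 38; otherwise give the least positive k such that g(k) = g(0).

5

Recall that g is injective if g(a) = g(b) implies a = b.
We have gcd(24, 40) = 8 > 1. Taking a = 0 and b = 5: g(0) = 5 and g(5) = 24·5 + 5 = 125 ≡ 5 (mod 40).
So g(0) = g(5) while 0 ≠ 5, hence g is not injective, hence not bijective.
Since g is not bijective, we find the least positive k with g(k) = g(0): this means 24k ≡ 0 (mod 40), i.e. 40 ∣ 24k. Since gcd(24, 40) = 8, dividing through by 8 this holds exactly when 5 ∣ 3k, and as gcd(3, 5) = 1, exactly when 5 ∣ k.
The smallest positive such k is 5.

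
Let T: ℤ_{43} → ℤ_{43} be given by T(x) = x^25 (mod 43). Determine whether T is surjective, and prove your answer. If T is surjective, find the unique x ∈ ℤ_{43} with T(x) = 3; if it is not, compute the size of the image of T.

Since 43 is prime, the nonzero elements of ℤ_{43} form a cyclic group of order 42.
As gcd(25, 42) = 1, raising to the 25th power is a bijection on this group: if a^25 ≡ b^25 then (ab^{−1})^25 = 1, and the only element of order dividing gcd(25, 42) = 1 is 1, so a = b.
With T(0) = 0 this makes T injective on all of ℤ_{43}, hence bijective (finite equal-size domain and codomain). In particular T is surjective.
Since T is surjective, we find the preimage of 3. The inverse of x ↦ x^25 on (ℤ_{43})^× is x ↦ x^37, because 25·37 = 925 = 22·42 + 1 ≡ 1 (mod 42) and x^{42} = 1 for x ≠ 0 (Fermat). So T⁻¹(3) = 3^37 mod 43.
Repeated squaring mod 43: 3^1 ≡ 3, 3^2 ≡ 3² = 9, 3^4 ≡ 9² = 81 ≡ 38, 3^8 ≡ 38² = 1444 ≡ 25, 3^16 ≡ 25² = 625 ≡ 23, 3^32 ≡ 23² = 529 ≡ 13. Since 37 = 32 + 4 + 1, 3^37 ≡ 13·38·3: 13·38 = 494 ≡ 21, then 21·3 = 63 ≡ 20. So 3^37 ≡ 20 (mod 43).
Hence T⁻¹(3) = 20.

20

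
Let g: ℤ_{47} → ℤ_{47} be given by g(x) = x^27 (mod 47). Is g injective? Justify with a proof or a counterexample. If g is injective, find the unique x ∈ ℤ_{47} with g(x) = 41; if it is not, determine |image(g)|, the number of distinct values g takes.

Since 47 is prime, the nonzero elements of ℤ_{47} form a cyclic group of order 46.
As gcd(27, 46) = 1, raising to the 27th power is a bijection on this group: if a^27 ≡ b^27 then (ab^{−1})^27 = 1, and the only element of order dividing gcd(27, 46) = 1 is 1, so a = b.
With g(0) = 0 this makes g injective on all of ℤ_{47}, hence bijective (finite equal-size domain and codomain). In particular g is injective.
Since g is injective, we find the preimage of 41. The inverse of x ↦ x^27 on (ℤ_{47})^× is x ↦ x^29, because 27·29 = 783 = 17·46 + 1 ≡ 1 (mod 46) and x^{46} = 1 for x ≠ 0 (Fermat). So g⁻¹(41) = 41^29 mod 47.
Repeated squaring mod 47: 41^1 ≡ 41, 41^2 ≡ 41² = 1681 ≡ 36, 41^4 ≡ 36² = 1296 ≡ 27, 41^8 ≡ 27² = 729 ≡ 24, 41^16 ≡ 24² = 576 ≡ 12. Since 29 = 16 + 8 + 4 + 1, 41^29 ≡ 12·24·27·41: 12·24 = 288 ≡ 6, then 6·27 = 162 ≡ 21, then 21·41 = 861 ≡ 15. So 41^29 ≡ 15 (mod 47).
Hence g⁻¹(41) = 15.

15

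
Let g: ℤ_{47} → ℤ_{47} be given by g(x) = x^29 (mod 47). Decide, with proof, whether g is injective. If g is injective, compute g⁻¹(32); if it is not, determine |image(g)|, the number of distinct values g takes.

Since 47 is prime, the nonzero elements of ℤ_{47} form a cyclic group of order 46.
As gcd(29, 46) = 1, raising to the 29th power is a bijection on this group: if s^29 ≡ t^29 then (st^{−1})^29 = 1, and the only element of order dividing gcd(29, 46) = 1 is 1, so s = t.
With g(0) = 0 this makes g injective on all of ℤ_{47}, hence bijective (finite equal-size domain and codomain). In particular g is injective.
Since g is injective, we find the preimage of 32. The inverse of x ↦ x^29 on (ℤ_{47})^× is x ↦ x^27, because 29·27 = 783 = 17·46 + 1 ≡ 1 (mod 46) and x^{46} = 1 for x ≠ 0 (Fermat). So g⁻¹(32) = 32^27 mod 47.
Repeated squaring mod 47: 32^1 ≡ 32, 32^2 ≡ 32² = 1024 ≡ 37, 32^4 ≡ 37² = 1369 ≡ 6, 32^8 ≡ 6² = 36, 32^16 ≡ 36² = 1296 ≡ 27. Since 27 = 16 + 8 + 2 + 1, 32^27 ≡ 27·36·37·32: 27·36 = 972 ≡ 32, then 32·37 = 1184 ≡ 9, then 9·32 = 288 ≡ 6. So 32^27 ≡ 6 (mod 47).
Hence g⁻¹(32) = 6.

6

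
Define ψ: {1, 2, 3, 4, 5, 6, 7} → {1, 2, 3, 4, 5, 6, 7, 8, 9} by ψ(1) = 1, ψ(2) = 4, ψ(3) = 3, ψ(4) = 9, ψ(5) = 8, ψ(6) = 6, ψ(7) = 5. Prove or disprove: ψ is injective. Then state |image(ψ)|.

The values ψ(1), …, ψ(7) are 1, 4, 3, 9, 8, 6, 5 — all distinct.
So ψ(x_1) = ψ(x_2) only when x_1 = x_2, and ψ is injective.
The image of ψ is {1, 3, 4, 5, 6, 8, 9}, which has 7 elements.

7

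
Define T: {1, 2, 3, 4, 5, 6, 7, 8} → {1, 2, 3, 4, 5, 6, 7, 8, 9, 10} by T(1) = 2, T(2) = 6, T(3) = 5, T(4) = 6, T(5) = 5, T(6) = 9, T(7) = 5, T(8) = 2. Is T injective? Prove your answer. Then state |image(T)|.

4

T(2) = 6 = T(4) with 2 ≠ 4, so T is not injective.
The image of T is {2, 5, 6, 9}, which has 4 elements.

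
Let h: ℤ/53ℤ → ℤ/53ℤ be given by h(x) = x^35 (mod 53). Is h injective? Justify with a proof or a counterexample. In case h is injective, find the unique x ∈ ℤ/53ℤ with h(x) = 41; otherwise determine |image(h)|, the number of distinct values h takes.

Since 53 is prime, the nonzero elements of ℤ/53ℤ form a cyclic group of order 52.
As gcd(35, 52) = 1, raising to the 35th power is a bijection on this group: if a^35 ≡ b^35 then (ab^{−1})^35 = 1, and the only element of order dividing gcd(35, 52) = 1 is 1, so a = b.
With h(0) = 0 this makes h injective on all of ℤ/53ℤ, hence bijective (finite equal-size domain and codomain). In particular h is injective.
Since h is injective, we find the preimage of 41. The inverse of x ↦ x^35 on (ℤ/53ℤ)^× is x ↦ x^3, because 35·3 = 105 = 2·52 + 1 ≡ 1 (mod 52) and x^{52} = 1 for x ≠ 0 (Fermat). So h⁻¹(41) = 41^3 mod 53.
Repeated squaring mod 53: 41^1 ≡ 41, 41^2 ≡ 41² = 1681 ≡ 38. Since 3 = 2 + 1, 41^3 ≡ 38·41: 38·41 = 1558 ≡ 21. So 41^3 ≡ 21 (mod 53).
Hence h⁻¹(41) = 21.

21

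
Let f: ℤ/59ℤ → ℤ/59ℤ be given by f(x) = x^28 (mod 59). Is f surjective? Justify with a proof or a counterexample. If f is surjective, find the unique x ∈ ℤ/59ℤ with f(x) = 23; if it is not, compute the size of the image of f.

30

f(29): Repeated squaring mod 59: 29^1 ≡ 29, 29^2 ≡ 29² = 841 ≡ 15, 29^4 ≡ 15² = 225 ≡ 48, 29^8 ≡ 48² = 2304 ≡ 3, 29^16 ≡ 3² = 9. Since 28 = 16 + 8 + 4, 29^28 ≡ 9·3·48: 9·3 = 27, then 27·48 = 1296 ≡ 57. So 29^28 ≡ 57 (mod 59).
f(30): Repeated squaring mod 59: 30^1 ≡ 30, 30^2 ≡ 30² = 900 ≡ 15, 30^4 ≡ 15² = 225 ≡ 48, 30^8 ≡ 48² = 2304 ≡ 3, 30^16 ≡ 3² = 9. Since 28 = 16 + 8 + 4, 30^28 ≡ 9·3·48: 9·3 = 27, then 27·48 = 1296 ≡ 57. So 30^28 ≡ 57 (mod 59).
So f(29) = f(30) = 57 while 29 ≠ 30, hence f is not injective.
A non-injective map from the 59-element set ℤ/59ℤ to itself takes at most 58 distinct values, so it cannot be surjective. So f is not surjective.
Since f is not surjective, we determine |image(f)|. Computing x^28 mod 59 for each x (by repeated squaring, reducing mod 59 at every step), the values f(0), f(1), …, f(58) are: 0, 1, 29, 20, 15, 12, 49, 17, 22, 46, 53, 16, 5, 9, 21, 4, 48, 7, 36, 28, 3, 45, 51, 41, 27, 26, 25, 35, 19, 57, 57, 19, 35, 25, 26, 27, 41, 51, 45, 3, 28, 36, 7, 48, 4, 21, 9, 5, 16, 53, 46, 22, 17, 49, 12, 15, 20, 29, 1.
The distinct values are {0, 1, 3, 4, 5, 7, 9, 12, 15, 16, 17, 19, 20, 21, 22, 25, 26, 27, 28, 29, 35, 36, 41, 45, 46, 48, 49, 51, 53, 57}; there are 30 of them.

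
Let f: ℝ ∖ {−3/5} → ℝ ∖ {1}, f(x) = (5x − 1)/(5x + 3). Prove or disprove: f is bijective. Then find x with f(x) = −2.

Suppose f(s) = f(t). Cross-multiplying: (5s − 1)(5t + 3) = (5t − 1)(5s + 3).
Expanding both sides and cancelling the symmetric terms leaves 20·(s − t) = 0. Since 20 ≠ 0, s = t. Thus f is injective.
For any y ≠ 1, solving y(5x + 3) = 5x − 1 for x gives a well-defined x ≠ −3/5. So f is surjective.
Therefore f is bijective.
Solving f(x) = −2: cross-multiplying gives 5x − 1 = −2(5x + 3), which rearranges to 15x = −5, so x = −1/3.

-1/3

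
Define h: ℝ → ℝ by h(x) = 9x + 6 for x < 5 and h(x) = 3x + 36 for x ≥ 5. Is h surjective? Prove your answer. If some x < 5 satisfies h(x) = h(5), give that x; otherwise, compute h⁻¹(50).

44/9

Both pieces are strictly increasing (slopes 9 and 3), so each is injective on its own interval.
The left piece maps (−∞, 5) onto (−∞, 51); the right piece maps [5, ∞) onto [51, ∞).
These images together cover ℝ, so h is surjective.
Because the two images are disjoint, no x < 5 has h(x) = h(5), so we compute h⁻¹(50): 50 lies in (−∞, 51), so solve 9x + 6 = 50: x = (50 − 6)/9 = 44/9.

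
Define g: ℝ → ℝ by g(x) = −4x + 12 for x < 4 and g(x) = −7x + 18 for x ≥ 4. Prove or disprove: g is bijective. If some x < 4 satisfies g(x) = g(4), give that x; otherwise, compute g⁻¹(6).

3/2

Both pieces are strictly decreasing (slopes −4 and −7), so each is injective on its own interval.
The left piece maps (−∞, 4) onto (−4, ∞); the right piece maps [4, ∞) onto (−∞, −10].
The images leave a gap (−4 has no preimage), so g is not surjective, hence not bijective.
Because the two images are disjoint, no x < 4 has g(x) = g(4), so we compute g⁻¹(6): 6 lies in (−4, ∞), so solve −4x + 12 = 6: x = (6 − 12)/(−4) = 3/2.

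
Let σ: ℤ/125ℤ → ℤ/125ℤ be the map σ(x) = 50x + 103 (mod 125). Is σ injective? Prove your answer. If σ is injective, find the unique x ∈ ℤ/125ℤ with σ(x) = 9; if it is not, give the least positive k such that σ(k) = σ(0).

5

We have gcd(50, 125) = 25 > 1. Taking u = 0 and v = 5: σ(0) = 103 and σ(5) = 50·5 + 103 = 353 ≡ 103 (mod 125).
So σ(0) = σ(5) while 0 ≠ 5, hence σ is not injective.
Since σ is not injective, we find the least positive k with σ(k) = σ(0): this means 50k ≡ 0 (mod 125), i.e. 125 ∣ 50k. Since gcd(50, 125) = 25, dividing through by 25 this holds exactly when 5 ∣ 2k, and as gcd(2, 5) = 1, exactly when 5 ∣ k.
The smallest positive such k is 5.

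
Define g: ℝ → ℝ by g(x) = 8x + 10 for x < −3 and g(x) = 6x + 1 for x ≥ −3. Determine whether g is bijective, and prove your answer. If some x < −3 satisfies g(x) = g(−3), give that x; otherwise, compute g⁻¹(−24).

Both pieces are strictly increasing (slopes 8 and 6), so each is injective on its own interval.
The left piece maps (−∞, −3) onto (−∞, −14); the right piece maps [−3, ∞) onto [−17, ∞).
These images overlap. In particular g(−3) = −17 (right piece), and solving 8x + 10 = −17 on the left piece gives x = −27/8 < −3.
So g(−27/8) = g(−3) with −27/8 ≠ −3, and g is not injective, hence not bijective. This x = −27/8 is the requested value below −3.

-27/8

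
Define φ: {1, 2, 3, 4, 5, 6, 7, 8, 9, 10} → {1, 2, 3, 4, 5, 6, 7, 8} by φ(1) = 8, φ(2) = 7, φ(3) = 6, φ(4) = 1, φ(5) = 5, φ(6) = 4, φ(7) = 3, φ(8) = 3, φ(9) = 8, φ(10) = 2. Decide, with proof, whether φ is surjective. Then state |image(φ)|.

8

Every element of the codomain has a preimage: 1 = φ(4), 2 = φ(10), 3 = φ(7), 4 = φ(6), 5 = φ(5), 6 = φ(3), 7 = φ(2), 8 = φ(1).
Therefore φ is surjective.
The image of φ is {1, 2, 3, 4, 5, 6, 7, 8}, which has 8 elements.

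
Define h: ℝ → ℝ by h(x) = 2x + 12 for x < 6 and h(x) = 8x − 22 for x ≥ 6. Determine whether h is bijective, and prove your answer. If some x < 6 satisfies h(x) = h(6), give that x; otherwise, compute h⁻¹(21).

9/2

Both pieces are strictly increasing (slopes 2 and 8), so each is injective on its own interval.
The left piece maps (−∞, 6) onto (−∞, 24); the right piece maps [6, ∞) onto [26, ∞).
The images leave a gap (24 has no preimage), so h is not surjective, hence not bijective.
Because the two images are disjoint, no x < 6 has h(x) = h(6), so we compute h⁻¹(21): 21 lies in (−∞, 24), so solve 2x + 12 = 21: x = (21 − 12)/2 = 9/2.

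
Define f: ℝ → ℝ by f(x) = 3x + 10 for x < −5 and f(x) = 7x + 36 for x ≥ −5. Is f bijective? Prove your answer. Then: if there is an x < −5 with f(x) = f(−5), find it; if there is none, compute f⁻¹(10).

-26/7

Both pieces are strictly increasing (slopes 3 and 7), so each is injective on its own interval.
The left piece maps (−∞, −5) onto (−∞, −5); the right piece maps [−5, ∞) onto [1, ∞).
The images leave a gap (−5 has no preimage), so f is not surjective, hence not bijective.
Because the two images are disjoint, no x < −5 has f(x) = f(−5), so we compute f⁻¹(10): 10 lies in [1, ∞), so solve 7x + 36 = 10: x = (10 − 36)/7 = −26/7.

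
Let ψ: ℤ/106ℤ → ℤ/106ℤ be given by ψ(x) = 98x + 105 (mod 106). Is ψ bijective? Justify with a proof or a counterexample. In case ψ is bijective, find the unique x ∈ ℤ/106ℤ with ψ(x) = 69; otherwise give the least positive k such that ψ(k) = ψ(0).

We have gcd(98, 106) = 2 > 1. Taking s = 0 and t = 53: ψ(0) = 105 and ψ(53) = 98·53 + 105 = 5299 ≡ 105 (mod 106).
So ψ(0) = ψ(53) while 0 ≠ 53, so ψ is not injective, hence not bijective.
Since ψ is not bijective, we find the least positive k with ψ(k) = ψ(0): this means 98k ≡ 0 (mod 106), i.e. 106 ∣ 98k. Since gcd(98, 106) = 2, dividing through by 2 this holds exactly when 53 ∣ 49k, and as gcd(49, 53) = 1, exactly when 53 ∣ k.
The smallest positive such k is 53.

53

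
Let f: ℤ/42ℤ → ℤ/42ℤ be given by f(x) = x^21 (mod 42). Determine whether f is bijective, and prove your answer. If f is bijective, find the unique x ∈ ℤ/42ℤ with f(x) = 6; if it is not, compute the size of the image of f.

18

f(2): Repeated squaring mod 42: 2^1 ≡ 2, 2^2 ≡ 2² = 4, 2^4 ≡ 4² = 16, 2^8 ≡ 16² = 256 ≡ 4, 2^16 ≡ 4² = 16. Since 21 = 16 + 4 + 1, 2^21 ≡ 16·16·2: 16·16 = 256 ≡ 4, then 4·2 = 8. So 2^21 ≡ 8 (mod 42).
f(8): Repeated squaring mod 42: 8^1 ≡ 8, 8^2 ≡ 8² = 64 ≡ 22, 8^4 ≡ 22² = 484 ≡ 22, 8^8 ≡ 22² = 484 ≡ 22, 8^16 ≡ 22² = 484 ≡ 22. Since 21 = 16 + 4 + 1, 8^21 ≡ 22·22·8: 22·22 = 484 ≡ 22, then 22·8 = 176 ≡ 8. So 8^21 ≡ 8 (mod 42).
So f(2) = f(8) = 8 while 2 ≠ 8, therefore f is not injective, hence not bijective.
Since f is not bijective, we determine |image(f)|. Computing x^21 mod 42 for each x (by repeated squaring, reducing mod 42 at every step), the values f(0), f(1), …, f(41) are: 0, 1, 8, 27, 22, 41, 6, 7, 8, 15, 34, 29, 6, 13, 14, 15, 22, 41, 36, 13, 20, 21, 22, 29, 6, 1, 20, 27, 28, 29, 36, 13, 8, 27, 34, 35, 36, 1, 20, 15, 34, 41.
The distinct values are {0, 1, 6, 7, 8, 13, 14, 15, 20, 21, 22, 27, 28, 29, 34, 35, 36, 41}; there are 18 of them.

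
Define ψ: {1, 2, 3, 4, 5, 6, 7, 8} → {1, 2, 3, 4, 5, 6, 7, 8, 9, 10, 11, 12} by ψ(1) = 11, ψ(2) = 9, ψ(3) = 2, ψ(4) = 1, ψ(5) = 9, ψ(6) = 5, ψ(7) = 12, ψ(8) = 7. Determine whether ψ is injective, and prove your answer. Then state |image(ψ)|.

ψ(2) = 9 = ψ(5) with 2 ≠ 5, so ψ is not injective.
The image of ψ is {1, 2, 5, 7, 9, 11, 12}, which has 7 elements.

7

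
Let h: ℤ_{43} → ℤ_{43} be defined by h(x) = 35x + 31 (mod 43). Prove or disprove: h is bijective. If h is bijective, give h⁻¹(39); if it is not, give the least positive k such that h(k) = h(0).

42

If h(s) = h(t), then 35s ≡ 35t (mod 43). Because gcd(35, 43) = 1, we may cancel 35 to get s ≡ t (mod 43).
We now compute 35⁻¹ mod 43 explicitly. Euclid's algorithm: 43 = 1·35 + 8, 35 = 4·8 + 3, 8 = 2·3 + 2, 3 = 1·2 + 1; back-substituting gives 1 = 16·35 − 13·43, so 35⁻¹ ≡ 16 (mod 43).
For any y ∈ ℤ_{43}, x = 16(y − 31) mod 43 satisfies h(x) = 35·16(y − 31) + 31 ≡ y (since 35·16 ≡ 1 mod 43). So every y has a preimage.
Therefore h is bijective.
Since h is bijective, we find h⁻¹(39): we need 35x ≡ 39 − 31 ≡ 8 (mod 43). Using 35⁻¹ = 16: x ≡ 16·8 = 128 = 2·43 + 42, so x = 42.
Check: h(42) = 35·42 + 31 = 1501 = 34·43 + 39 ≡ 39 (mod 43).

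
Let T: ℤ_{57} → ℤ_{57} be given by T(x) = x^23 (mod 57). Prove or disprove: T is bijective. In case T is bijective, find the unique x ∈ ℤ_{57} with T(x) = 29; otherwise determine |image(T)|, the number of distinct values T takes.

14

Computing x^23 mod 57 for each x (by repeated squaring, reducing mod 57 at every step), the values T(0), T(1), …, T(56) are: 0, 1, 32, 15, 55, 47, 24, 49, 50, 54, 22, 26, 27, 52, 29, 21, 4, 44, 18, 19, 20, 51, 34, 17, 9, 43, 11, 12, 16, 41, 45, 46, 14, 48, 40, 23, 6, 37, 38, 39, 13, 53, 36, 28, 5, 30, 31, 35, 3, 7, 8, 33, 10, 2, 42, 25, 56.
Every element of ℤ_{57} appears exactly once in this list, so T is a bijection, and in particular bijective.
Since T is bijective, we read off the preimage of 29 from the same table: T(14) = 29, so T⁻¹(29) = 14.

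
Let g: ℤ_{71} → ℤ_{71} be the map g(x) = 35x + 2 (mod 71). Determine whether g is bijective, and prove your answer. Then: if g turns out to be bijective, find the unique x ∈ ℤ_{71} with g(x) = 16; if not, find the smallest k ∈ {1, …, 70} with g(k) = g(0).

If g(u) = g(v), then 35u ≡ 35v (mod 71). Because gcd(35, 71) = 1, we may cancel 35 to get u ≡ v (mod 71).
We now compute 35⁻¹ mod 71 explicitly. Euclid's algorithm: 71 = 2·35 + 1; back-substituting gives 1 = 69·35 − 34·71, so 35⁻¹ ≡ 69 (mod 71).
For any y ∈ ℤ_{71}, x = 69(y − 2) mod 71 satisfies g(x) = 35·69(y − 2) + 2 ≡ y (since 35·69 ≡ 1 mod 71). So every y has a preimage.
Thus g is bijective.
Since g is bijective, we compute g⁻¹(16): solve 35x + 2 ≡ 16 (mod 71), i.e. 35x ≡ 14 (mod 71).
Multiplying by 35⁻¹ = 69 gives x ≡ 69·14 = 966 = 13·71 + 43 ≡ 43 (mod 71).
Check: g(43) = 35·43 + 2 = 1507 = 21·71 + 16 ≡ 16 (mod 71).

43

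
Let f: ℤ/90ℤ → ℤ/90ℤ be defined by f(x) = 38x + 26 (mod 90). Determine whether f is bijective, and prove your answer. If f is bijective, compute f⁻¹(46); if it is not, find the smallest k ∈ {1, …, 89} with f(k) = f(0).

We have gcd(38, 90) = 2 > 1. Taking s = 0 and t = 45: f(0) = 26 and f(45) = 38·45 + 26 = 1736 ≡ 26 (mod 90).
So f(0) = f(45) while 0 ≠ 45, so f is not injective, hence not bijective.
Since f is not bijective, we find the least positive k with f(k) = f(0): this means 38k ≡ 0 (mod 90), i.e. 90 ∣ 38k. Since gcd(38, 90) = 2, dividing through by 2 this holds exactly when 45 ∣ 19k, and as gcd(19, 45) = 1, exactly when 45 ∣ k.
The smallest positive such k is 45.

45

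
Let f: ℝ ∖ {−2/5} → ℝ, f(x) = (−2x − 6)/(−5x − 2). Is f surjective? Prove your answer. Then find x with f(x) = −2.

If f(x) = 2/5, cross-multiplying gives −5(−2x − 6) = −2(−5x − 2), which simplifies to 30 = 4 — false.  So 2/5 has no preimage and f is not surjective.
Solving f(x) = −2: cross-multiplying gives −2x − 6 = −2(−5x − 2), which rearranges to −12x = 10, so x = −5/6.

-5/6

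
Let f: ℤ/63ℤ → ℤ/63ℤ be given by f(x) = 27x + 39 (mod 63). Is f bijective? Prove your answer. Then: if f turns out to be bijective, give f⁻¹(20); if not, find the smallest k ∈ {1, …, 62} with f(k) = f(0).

7

We have gcd(27, 63) = 9 > 1. Taking a = 0 and b = 7: f(0) = 39 and f(7) = 27·7 + 39 = 228 ≡ 39 (mod 63).
So f(0) = f(7) while 0 ≠ 7, hence f is not injective, hence not bijective.
Since f is not bijective, we find the least positive k with f(k) = f(0): this means 27k ≡ 0 (mod 63), i.e. 63 ∣ 27k. Since gcd(27, 63) = 9, dividing through by 9 this holds exactly when 7 ∣ 3k, and as gcd(3, 7) = 1, exactly when 7 ∣ k.
The smallest positive such k is 7.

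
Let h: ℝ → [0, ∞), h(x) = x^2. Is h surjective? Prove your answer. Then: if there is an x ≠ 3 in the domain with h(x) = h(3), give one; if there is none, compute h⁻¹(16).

-3

For any y ∈ [0, ∞), x = y^{1/2} ∈ ℝ satisfies x^2 = y, so h is surjective.
For the follow-up, such an x exists: taking x = −3 ∈ ℝ gives h(−3) = 9 = h(3) with −3 ≠ 3.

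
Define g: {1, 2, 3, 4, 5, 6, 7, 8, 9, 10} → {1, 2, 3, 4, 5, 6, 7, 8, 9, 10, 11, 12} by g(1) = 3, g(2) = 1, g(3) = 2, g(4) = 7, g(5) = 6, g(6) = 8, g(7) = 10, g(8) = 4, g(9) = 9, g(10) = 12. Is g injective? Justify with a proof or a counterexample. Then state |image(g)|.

The values g(1), …, g(10) are 3, 1, 2, 7, 6, 8, 10, 4, 9, 12 — all distinct.
So g(u) = g(v) only when u = v, and g is injective.
The image of g is {1, 2, 3, 4, 6, 7, 8, 9, 10, 12}, which has 10 elements.

10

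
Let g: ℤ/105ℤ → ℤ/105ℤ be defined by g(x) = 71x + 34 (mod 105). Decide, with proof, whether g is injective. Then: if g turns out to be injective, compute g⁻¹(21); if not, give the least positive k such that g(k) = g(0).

22

By definition, g is injective if g(a) = g(b) implies a = b.
If g(a) = g(b), then 71a ≡ 71b (mod 105). Because gcd(71, 105) = 1, we may cancel 71 to get a ≡ b (mod 105).
Thus g is injective.
We now compute 71⁻¹ mod 105 explicitly. Euclid's algorithm: 105 = 1·71 + 34, 71 = 2·34 + 3, 34 = 11·3 + 1; back-substituting gives 1 = 71·71 − 48·105, so 71⁻¹ ≡ 71 (mod 105).
Since g is injective, we find g⁻¹(21): we need 71x ≡ 21 − 34 ≡ 92 (mod 105). Using 71⁻¹ = 71: x ≡ 71·92 = 6532 = 62·105 + 22, so x = 22.
Check: g(22) = 71·22 + 34 = 1596 = 15·105 + 21 ≡ 21 (mod 105).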